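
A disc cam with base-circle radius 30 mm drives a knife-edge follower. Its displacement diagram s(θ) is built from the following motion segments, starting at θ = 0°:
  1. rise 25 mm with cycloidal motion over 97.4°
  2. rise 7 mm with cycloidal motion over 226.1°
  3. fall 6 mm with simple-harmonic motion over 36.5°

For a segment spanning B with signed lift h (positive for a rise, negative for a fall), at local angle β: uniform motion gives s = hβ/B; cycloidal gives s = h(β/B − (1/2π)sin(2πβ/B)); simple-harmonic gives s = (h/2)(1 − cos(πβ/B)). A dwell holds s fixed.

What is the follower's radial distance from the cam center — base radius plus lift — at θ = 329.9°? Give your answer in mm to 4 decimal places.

seg 1 [0°–97.4°] cycloidal, h=25: full span → s += 25 → s = 25.0000
seg 2 [97.4°–323.5°] cycloidal, h=7: full span → s += 7 → s = 32.0000
seg 3 [323.5°–360°] simple-harmonic, h=-6: θ=329.9° here. β=6.4, B=36.5. -6/2·(1 − cos(π·0.1753)) = -0.4438 → s = 31.5562
radial distance = base radius + s = 30 + 31.5562 = 61.5562

61.5562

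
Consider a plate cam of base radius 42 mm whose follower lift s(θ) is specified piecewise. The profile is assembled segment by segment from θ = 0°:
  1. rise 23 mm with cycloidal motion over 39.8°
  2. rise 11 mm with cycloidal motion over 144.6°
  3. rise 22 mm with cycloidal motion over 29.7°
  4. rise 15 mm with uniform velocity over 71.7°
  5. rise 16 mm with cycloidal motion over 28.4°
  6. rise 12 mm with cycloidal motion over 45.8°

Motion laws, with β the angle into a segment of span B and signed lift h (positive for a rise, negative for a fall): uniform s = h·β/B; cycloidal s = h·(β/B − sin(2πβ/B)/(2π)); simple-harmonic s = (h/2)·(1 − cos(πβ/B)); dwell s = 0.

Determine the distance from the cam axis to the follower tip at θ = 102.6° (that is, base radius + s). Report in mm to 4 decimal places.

seg 1 [0°–39.8°] cycloidal, h=23: full span → s += 23 → s = 23.0000
seg 2 [39.8°–184.4°] cycloidal, h=11: θ=102.6° here. β=62.8, B=144.6. 11·(0.4343 − sin(2π·0.4343)/(2π)) = 4.0750 → s = 27.0750
radial distance = base radius + s = 42 + 27.0750 = 69.0750

69.0750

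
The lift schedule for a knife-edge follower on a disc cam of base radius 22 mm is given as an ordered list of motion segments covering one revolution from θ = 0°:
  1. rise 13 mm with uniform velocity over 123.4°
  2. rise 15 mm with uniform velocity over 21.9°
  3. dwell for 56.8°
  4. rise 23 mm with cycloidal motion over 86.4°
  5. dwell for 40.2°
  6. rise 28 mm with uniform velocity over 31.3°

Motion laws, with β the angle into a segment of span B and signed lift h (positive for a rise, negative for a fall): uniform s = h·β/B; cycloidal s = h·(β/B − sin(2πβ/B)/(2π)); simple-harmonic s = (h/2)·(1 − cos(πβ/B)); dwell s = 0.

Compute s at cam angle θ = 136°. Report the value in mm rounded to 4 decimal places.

seg 1 [0°–123.4°] uniform, h=13: full span → s += 13 → s = 13.0000
seg 2 [123.4°–145.3°] uniform, h=15: θ=136° here. β=12.6, B=21.9. 15·12.6/21.9 = 8.6301 → s = 21.6301

21.6301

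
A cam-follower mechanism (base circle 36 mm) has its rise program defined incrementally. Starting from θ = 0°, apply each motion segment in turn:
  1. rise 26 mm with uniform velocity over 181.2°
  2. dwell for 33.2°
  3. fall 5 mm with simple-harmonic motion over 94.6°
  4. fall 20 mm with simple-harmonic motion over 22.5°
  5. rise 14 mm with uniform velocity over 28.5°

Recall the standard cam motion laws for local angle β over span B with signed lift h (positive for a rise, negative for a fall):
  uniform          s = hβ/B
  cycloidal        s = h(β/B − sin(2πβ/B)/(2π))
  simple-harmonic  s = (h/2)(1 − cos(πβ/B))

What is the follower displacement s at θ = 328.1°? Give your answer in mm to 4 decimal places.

seg 1 [0°–181.2°] uniform, h=26: full span → s += 26 → s = 26.0000
seg 2 [181.2°–214.4°] dwell: s stays 26.0000
seg 3 [214.4°–309°] simple-harmonic, h=-5: full span → s += -5 → s = 21.0000
seg 4 [309°–331.5°] simple-harmonic, h=-20: θ=328.1° here. β=19.1, B=22.5. -20/2·(1 − cos(π·0.8489)) = -18.8942 → s = 2.1058

2.1058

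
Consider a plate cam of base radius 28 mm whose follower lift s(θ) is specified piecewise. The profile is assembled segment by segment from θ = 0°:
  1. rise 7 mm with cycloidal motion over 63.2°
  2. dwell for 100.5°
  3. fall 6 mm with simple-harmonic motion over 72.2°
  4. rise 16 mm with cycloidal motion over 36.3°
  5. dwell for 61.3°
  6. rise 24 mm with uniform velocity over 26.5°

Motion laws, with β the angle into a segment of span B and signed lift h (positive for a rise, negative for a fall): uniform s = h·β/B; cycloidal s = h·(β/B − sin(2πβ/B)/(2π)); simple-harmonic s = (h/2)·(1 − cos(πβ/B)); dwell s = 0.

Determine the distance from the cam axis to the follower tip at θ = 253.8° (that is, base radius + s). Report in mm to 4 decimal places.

seg 1 [0°–63.2°] cycloidal, h=7: full span → s += 7 → s = 7.0000
seg 2 [63.2°–163.7°] dwell: s stays 7.0000
seg 3 [163.7°–235.9°] simple-harmonic, h=-6: full span → s += -6 → s = 1.0000
seg 4 [235.9°–272.2°] cycloidal, h=16: θ=253.8° here. β=17.9, B=36.3. 16·(0.4931 − sin(2π·0.4931)/(2π)) = 7.7796 → s = 8.7796
radial distance = base radius + s = 28 + 8.7796 = 36.7796

36.7796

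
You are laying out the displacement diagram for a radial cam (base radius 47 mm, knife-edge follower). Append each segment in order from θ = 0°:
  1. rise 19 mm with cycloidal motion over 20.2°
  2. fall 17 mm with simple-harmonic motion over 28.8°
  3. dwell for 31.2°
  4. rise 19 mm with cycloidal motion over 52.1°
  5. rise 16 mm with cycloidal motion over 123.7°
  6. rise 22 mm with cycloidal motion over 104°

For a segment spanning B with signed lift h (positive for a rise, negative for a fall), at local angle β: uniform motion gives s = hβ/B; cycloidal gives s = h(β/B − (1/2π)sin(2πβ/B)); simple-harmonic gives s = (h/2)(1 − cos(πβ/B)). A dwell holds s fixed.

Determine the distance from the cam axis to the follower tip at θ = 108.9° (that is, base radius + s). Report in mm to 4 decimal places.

seg 1 [0°–20.2°] cycloidal, h=19: full span → s += 19 → s = 19.0000
seg 2 [20.2°–49°] simple-harmonic, h=-17: full span → s += -17 → s = 2.0000
seg 3 [49°–80.2°] dwell: s stays 2.0000
seg 4 [80.2°–132.3°] cycloidal, h=19: θ=108.9° here. β=28.7, B=52.1. 19·(0.5509 − sin(2π·0.5509)/(2π)) = 11.4165 → s = 13.4165
radial distance = base radius + s = 47 + 13.4165 = 60.4165

60.4165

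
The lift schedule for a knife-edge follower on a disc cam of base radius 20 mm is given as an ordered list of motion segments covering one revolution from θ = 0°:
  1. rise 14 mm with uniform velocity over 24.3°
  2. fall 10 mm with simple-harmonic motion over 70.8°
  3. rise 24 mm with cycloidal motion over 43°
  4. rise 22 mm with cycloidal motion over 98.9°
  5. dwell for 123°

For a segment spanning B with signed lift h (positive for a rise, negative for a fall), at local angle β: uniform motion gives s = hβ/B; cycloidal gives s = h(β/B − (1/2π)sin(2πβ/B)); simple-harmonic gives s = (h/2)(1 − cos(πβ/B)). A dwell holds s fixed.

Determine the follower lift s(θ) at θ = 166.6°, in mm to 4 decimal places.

seg 1 [0°–24.3°] uniform, h=14: full span → s += 14 → s = 14.0000
seg 2 [24.3°–95.1°] simple-harmonic, h=-10: full span → s += -10 → s = 4.0000
seg 3 [95.1°–138.1°] cycloidal, h=24: full span → s += 24 → s = 28.0000
seg 4 [138.1°–237°] cycloidal, h=22: θ=166.6° here. β=28.5, B=98.9. 22·(0.2882 − sin(2π·0.2882)/(2π)) = 2.9385 → s = 30.9385

30.9385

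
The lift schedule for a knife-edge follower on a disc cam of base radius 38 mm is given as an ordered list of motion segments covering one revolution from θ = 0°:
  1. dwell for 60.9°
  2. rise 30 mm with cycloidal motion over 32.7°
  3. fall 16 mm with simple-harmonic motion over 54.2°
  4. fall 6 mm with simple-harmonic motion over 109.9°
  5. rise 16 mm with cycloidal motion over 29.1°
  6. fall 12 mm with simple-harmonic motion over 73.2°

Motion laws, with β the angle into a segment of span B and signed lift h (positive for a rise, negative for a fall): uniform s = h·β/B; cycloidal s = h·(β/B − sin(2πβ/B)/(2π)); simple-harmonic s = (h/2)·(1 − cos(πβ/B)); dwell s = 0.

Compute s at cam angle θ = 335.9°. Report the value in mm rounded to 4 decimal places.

seg 1 [0°–60.9°] dwell: s stays 0.0000
seg 2 [60.9°–93.6°] cycloidal, h=30: full span → s += 30 → s = 30.0000
seg 3 [93.6°–147.8°] simple-harmonic, h=-16: full span → s += -16 → s = 14.0000
seg 4 [147.8°–257.7°] simple-harmonic, h=-6: full span → s += -6 → s = 8.0000
seg 5 [257.7°–286.8°] cycloidal, h=16: full span → s += 16 → s = 24.0000
seg 6 [286.8°–360°] simple-harmonic, h=-12: θ=335.9° here. β=49.1, B=73.2. -12/2·(1 − cos(π·0.6708)) = -9.0667 → s = 14.9333

14.9333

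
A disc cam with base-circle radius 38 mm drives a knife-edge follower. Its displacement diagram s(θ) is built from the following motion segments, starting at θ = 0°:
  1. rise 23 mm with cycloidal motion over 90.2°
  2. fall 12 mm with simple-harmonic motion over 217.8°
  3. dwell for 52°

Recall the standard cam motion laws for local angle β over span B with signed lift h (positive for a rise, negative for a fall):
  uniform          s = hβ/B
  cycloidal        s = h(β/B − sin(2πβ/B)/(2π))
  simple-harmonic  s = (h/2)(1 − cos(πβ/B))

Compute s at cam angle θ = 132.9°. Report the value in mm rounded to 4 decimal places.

seg 1 [0°–90.2°] cycloidal, h=23: full span → s += 23 → s = 23.0000
seg 2 [90.2°–308°] simple-harmonic, h=-12: θ=132.9° here. β=42.7, B=217.8. -12/2·(1 − cos(π·0.1961)) = -1.1025 → s = 21.8975

21.8975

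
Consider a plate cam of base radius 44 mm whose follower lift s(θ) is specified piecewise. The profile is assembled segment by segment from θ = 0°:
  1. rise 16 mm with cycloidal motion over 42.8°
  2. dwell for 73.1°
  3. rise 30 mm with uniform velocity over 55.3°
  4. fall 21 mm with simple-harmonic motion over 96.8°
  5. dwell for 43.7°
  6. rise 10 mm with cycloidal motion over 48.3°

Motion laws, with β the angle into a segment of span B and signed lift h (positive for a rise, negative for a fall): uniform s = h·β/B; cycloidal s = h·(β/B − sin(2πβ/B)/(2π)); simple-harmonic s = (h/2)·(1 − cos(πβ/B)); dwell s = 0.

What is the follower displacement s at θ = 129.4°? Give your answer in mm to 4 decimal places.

seg 1 [0°–42.8°] cycloidal, h=16: full span → s += 16 → s = 16.0000
seg 2 [42.8°–115.9°] dwell: s stays 16.0000
seg 3 [115.9°–171.2°] uniform, h=30: θ=129.4° here. β=13.5, B=55.3. 30·13.5/55.3 = 7.3237 → s = 23.3237

23.3237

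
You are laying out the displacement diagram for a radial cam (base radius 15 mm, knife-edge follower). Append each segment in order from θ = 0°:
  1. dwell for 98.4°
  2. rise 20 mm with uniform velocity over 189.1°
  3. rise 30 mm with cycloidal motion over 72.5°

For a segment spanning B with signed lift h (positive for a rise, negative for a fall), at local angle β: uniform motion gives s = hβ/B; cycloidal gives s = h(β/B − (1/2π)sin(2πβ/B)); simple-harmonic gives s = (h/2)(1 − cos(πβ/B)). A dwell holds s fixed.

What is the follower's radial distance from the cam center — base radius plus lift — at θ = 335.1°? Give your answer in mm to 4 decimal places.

seg 1 [0°–98.4°] dwell: s stays 0.0000
seg 2 [98.4°–287.5°] uniform, h=20: full span → s += 20 → s = 20.0000
seg 3 [287.5°–360°] cycloidal, h=30: θ=335.1° here. β=47.6, B=72.5. 30·(0.6566 − sin(2π·0.6566)/(2π)) = 23.6715 → s = 43.6715
radial distance = base radius + s = 15 + 43.6715 = 58.6715

58.6715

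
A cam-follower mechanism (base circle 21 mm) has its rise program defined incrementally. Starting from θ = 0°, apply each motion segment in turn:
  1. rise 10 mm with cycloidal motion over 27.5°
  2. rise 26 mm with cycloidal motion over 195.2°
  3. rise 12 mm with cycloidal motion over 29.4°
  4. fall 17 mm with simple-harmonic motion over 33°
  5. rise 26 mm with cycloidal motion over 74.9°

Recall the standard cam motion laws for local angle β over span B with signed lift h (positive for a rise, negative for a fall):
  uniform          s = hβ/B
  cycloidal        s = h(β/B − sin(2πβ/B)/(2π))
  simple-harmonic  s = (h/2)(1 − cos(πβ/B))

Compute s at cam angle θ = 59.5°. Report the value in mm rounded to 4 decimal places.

seg 1 [0°–27.5°] cycloidal, h=10: full span → s += 10 → s = 10.0000
seg 2 [27.5°–222.7°] cycloidal, h=26: θ=59.5° here. β=32, B=195.2. 26·(0.1639 − sin(2π·0.1639)/(2π)) = 0.7147 → s = 10.7147

10.7147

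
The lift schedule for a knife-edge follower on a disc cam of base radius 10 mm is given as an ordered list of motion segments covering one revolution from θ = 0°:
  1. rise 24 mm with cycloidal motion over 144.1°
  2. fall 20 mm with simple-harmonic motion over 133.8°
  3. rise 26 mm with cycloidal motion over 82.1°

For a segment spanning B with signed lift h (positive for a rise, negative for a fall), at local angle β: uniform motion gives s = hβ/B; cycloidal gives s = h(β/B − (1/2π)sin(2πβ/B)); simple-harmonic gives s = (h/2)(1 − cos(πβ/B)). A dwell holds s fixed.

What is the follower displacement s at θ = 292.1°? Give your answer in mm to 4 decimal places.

seg 1 [0°–144.1°] cycloidal, h=24: full span → s += 24 → s = 24.0000
seg 2 [144.1°–277.9°] simple-harmonic, h=-20: full span → s += -20 → s = 4.0000
seg 3 [277.9°–360°] cycloidal, h=26: θ=292.1° here. β=14.2, B=82.1. 26·(0.1730 − sin(2π·0.1730)/(2π)) = 0.8343 → s = 4.8343

4.8343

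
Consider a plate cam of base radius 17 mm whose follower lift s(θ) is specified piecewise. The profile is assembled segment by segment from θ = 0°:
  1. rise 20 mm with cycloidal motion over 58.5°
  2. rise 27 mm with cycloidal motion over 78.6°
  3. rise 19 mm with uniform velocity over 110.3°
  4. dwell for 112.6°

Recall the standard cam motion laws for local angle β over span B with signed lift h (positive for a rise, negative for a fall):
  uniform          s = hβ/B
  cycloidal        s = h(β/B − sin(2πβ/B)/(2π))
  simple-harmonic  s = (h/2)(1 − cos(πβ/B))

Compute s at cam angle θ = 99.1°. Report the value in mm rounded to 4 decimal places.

seg 1 [0°–58.5°] cycloidal, h=20: full span → s += 20 → s = 20.0000
seg 2 [58.5°–137.1°] cycloidal, h=27: θ=99.1° here. β=40.6, B=78.6. 27·(0.5165 − sin(2π·0.5165)/(2π)) = 14.3923 → s = 34.3923

34.3923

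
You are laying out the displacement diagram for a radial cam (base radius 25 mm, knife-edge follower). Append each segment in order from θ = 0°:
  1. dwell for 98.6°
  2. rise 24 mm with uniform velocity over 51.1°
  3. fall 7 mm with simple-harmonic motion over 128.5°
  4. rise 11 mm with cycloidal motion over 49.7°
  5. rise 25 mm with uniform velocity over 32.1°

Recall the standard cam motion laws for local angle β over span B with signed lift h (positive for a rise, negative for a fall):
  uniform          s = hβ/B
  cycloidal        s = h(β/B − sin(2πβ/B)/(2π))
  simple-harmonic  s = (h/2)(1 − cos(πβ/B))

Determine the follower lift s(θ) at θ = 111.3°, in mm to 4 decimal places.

seg 1 [0°–98.6°] dwell: s stays 0.0000
seg 2 [98.6°–149.7°] uniform, h=24: θ=111.3° here. β=12.7, B=51.1. 24·12.7/51.1 = 5.9648 → s = 5.9648

5.9648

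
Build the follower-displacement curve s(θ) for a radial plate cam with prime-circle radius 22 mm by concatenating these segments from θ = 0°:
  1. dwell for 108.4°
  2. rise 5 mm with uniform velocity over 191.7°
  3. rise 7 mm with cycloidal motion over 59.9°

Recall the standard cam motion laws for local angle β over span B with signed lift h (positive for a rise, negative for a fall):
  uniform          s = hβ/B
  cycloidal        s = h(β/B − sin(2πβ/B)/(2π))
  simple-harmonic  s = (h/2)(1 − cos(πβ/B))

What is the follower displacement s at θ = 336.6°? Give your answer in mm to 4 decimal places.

seg 1 [0°–108.4°] dwell: s stays 0.0000
seg 2 [108.4°–300.1°] uniform, h=5: full span → s += 5 → s = 5.0000
seg 3 [300.1°–360°] cycloidal, h=7: θ=336.6° here. β=36.5, B=59.9. 7·(0.6093 − sin(2π·0.6093)/(2π)) = 4.9721 → s = 9.9721

9.9721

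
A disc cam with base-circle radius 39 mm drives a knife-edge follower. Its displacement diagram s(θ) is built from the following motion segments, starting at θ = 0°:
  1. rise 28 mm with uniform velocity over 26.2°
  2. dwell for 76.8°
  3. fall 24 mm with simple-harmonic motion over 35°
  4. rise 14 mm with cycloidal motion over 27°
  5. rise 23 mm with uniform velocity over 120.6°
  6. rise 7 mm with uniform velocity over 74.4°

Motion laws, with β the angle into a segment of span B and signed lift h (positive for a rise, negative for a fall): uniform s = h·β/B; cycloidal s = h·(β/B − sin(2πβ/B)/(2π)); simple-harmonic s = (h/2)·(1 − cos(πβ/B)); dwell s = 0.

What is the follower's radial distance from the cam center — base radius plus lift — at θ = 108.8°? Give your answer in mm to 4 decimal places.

seg 1 [0°–26.2°] uniform, h=28: full span → s += 28 → s = 28.0000
seg 2 [26.2°–103°] dwell: s stays 28.0000
seg 3 [103°–138°] simple-harmonic, h=-24: θ=108.8° here. β=5.8, B=35. -24/2·(1 − cos(π·0.1657)) = -1.5898 → s = 26.4102
radial distance = base radius + s = 39 + 26.4102 = 65.4102

65.4102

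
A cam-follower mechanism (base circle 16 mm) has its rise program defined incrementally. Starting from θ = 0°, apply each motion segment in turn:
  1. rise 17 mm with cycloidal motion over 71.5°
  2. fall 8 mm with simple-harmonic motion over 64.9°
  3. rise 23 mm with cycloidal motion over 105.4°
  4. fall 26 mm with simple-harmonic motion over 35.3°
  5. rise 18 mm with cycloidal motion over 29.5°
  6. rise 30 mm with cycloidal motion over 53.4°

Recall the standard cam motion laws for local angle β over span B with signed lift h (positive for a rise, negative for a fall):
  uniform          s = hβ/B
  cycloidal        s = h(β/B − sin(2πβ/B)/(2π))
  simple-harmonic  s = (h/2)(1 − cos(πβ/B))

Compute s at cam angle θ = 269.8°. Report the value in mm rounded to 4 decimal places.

seg 1 [0°–71.5°] cycloidal, h=17: full span → s += 17 → s = 17.0000
seg 2 [71.5°–136.4°] simple-harmonic, h=-8: full span → s += -8 → s = 9.0000
seg 3 [136.4°–241.8°] cycloidal, h=23: full span → s += 23 → s = 32.0000
seg 4 [241.8°–277.1°] simple-harmonic, h=-26: θ=269.8° here. β=28, B=35.3. -26/2·(1 − cos(π·0.7932)) = -23.3516 → s = 8.6484

8.6484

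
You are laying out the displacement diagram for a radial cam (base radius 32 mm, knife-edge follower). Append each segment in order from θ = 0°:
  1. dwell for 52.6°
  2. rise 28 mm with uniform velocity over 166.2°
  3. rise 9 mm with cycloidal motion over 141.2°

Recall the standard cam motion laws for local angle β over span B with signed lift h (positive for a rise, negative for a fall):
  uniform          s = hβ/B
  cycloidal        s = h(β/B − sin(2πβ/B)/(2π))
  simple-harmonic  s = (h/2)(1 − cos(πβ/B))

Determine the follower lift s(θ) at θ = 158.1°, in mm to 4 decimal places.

seg 1 [0°–52.6°] dwell: s stays 0.0000
seg 2 [52.6°–218.8°] uniform, h=28: θ=158.1° here. β=105.5, B=166.2. 28·105.5/166.2 = 17.7738 → s = 17.7738

17.7738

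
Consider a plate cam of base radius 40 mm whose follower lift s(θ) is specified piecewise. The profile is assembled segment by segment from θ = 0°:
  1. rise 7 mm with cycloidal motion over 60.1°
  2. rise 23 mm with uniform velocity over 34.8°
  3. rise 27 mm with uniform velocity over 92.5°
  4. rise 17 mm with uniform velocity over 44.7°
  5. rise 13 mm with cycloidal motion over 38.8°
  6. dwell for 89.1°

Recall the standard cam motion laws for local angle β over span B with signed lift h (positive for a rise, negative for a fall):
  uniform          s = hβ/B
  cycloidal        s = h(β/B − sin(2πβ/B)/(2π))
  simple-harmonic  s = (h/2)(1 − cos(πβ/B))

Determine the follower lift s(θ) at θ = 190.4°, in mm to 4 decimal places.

seg 1 [0°–60.1°] cycloidal, h=7: full span → s += 7 → s = 7.0000
seg 2 [60.1°–94.9°] uniform, h=23: full span → s += 23 → s = 30.0000
seg 3 [94.9°–187.4°] uniform, h=27: full span → s += 27 → s = 57.0000
seg 4 [187.4°–232.1°] uniform, h=17: θ=190.4° here. β=3, B=44.7. 17·3/44.7 = 1.1409 → s = 58.1409

58.1409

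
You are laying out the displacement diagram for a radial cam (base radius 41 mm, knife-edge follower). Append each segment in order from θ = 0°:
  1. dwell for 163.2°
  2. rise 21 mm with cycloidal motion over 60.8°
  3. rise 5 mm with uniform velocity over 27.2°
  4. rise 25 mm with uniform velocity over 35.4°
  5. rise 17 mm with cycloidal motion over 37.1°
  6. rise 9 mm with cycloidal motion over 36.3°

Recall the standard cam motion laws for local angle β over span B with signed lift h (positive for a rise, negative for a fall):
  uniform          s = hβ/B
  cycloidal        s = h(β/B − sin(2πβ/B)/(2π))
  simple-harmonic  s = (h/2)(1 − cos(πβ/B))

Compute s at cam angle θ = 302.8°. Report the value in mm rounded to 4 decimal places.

seg 1 [0°–163.2°] dwell: s stays 0.0000
seg 2 [163.2°–224°] cycloidal, h=21: full span → s += 21 → s = 21.0000
seg 3 [224°–251.2°] uniform, h=5: full span → s += 5 → s = 26.0000
seg 4 [251.2°–286.6°] uniform, h=25: full span → s += 25 → s = 51.0000
seg 5 [286.6°–323.7°] cycloidal, h=17: θ=302.8° here. β=16.2, B=37.1. 17·(0.4367 − sin(2π·0.4367)/(2π)) = 6.3746 → s = 57.3746

57.3746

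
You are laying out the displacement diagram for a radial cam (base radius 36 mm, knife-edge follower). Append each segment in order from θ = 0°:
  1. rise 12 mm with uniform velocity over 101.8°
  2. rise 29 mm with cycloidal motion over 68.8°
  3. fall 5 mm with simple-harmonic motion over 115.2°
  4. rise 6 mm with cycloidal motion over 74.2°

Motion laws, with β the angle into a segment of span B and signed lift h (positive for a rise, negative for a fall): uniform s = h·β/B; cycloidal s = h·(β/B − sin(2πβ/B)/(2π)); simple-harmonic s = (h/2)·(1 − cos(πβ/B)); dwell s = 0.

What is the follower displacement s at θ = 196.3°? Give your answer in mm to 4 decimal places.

seg 1 [0°–101.8°] uniform, h=12: full span → s += 12 → s = 12.0000
seg 2 [101.8°–170.6°] cycloidal, h=29: full span → s += 29 → s = 41.0000
seg 3 [170.6°–285.8°] simple-harmonic, h=-5: θ=196.3° here. β=25.7, B=115.2. -5/2·(1 − cos(π·0.2231)) = -0.5893 → s = 40.4107

40.4107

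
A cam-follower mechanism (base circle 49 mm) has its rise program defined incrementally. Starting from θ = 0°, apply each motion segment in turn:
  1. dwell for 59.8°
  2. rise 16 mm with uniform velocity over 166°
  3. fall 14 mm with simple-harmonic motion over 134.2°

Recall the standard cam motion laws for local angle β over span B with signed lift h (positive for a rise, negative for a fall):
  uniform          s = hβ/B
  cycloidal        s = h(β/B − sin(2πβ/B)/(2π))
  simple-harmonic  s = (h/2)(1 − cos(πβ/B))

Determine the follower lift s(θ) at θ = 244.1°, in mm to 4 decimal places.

seg 1 [0°–59.8°] dwell: s stays 0.0000
seg 2 [59.8°–225.8°] uniform, h=16: full span → s += 16 → s = 16.0000
seg 3 [225.8°–360°] simple-harmonic, h=-14: θ=244.1° here. β=18.3, B=134.2. -14/2·(1 − cos(π·0.1364)) = -0.6326 → s = 15.3674

15.3674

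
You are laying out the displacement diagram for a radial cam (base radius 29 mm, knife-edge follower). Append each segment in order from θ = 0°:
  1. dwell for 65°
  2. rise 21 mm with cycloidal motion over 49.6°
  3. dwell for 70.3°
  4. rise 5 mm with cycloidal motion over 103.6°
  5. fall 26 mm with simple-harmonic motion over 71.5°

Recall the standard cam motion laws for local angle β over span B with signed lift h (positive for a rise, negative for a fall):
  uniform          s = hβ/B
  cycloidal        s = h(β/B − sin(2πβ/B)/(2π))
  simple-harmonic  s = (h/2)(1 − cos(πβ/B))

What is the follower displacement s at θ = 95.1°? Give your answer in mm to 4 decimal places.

seg 1 [0°–65°] dwell: s stays 0.0000
seg 2 [65°–114.6°] cycloidal, h=21: θ=95.1° here. β=30.1, B=49.6. 21·(0.6069 − sin(2π·0.6069)/(2π)) = 14.8231 → s = 14.8231

14.8231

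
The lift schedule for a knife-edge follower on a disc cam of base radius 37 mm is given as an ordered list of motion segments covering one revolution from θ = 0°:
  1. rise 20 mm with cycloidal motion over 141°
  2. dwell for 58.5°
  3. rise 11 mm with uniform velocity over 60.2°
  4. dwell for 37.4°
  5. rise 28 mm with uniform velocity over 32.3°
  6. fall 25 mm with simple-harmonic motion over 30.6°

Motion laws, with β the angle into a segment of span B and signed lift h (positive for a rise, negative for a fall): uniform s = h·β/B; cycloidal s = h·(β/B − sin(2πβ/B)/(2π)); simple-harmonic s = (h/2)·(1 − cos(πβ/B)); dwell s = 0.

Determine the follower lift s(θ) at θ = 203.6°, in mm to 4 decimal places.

seg 1 [0°–141°] cycloidal, h=20: full span → s += 20 → s = 20.0000
seg 2 [141°–199.5°] dwell: s stays 20.0000
seg 3 [199.5°–259.7°] uniform, h=11: θ=203.6° here. β=4.1, B=60.2. 11·4.1/60.2 = 0.7492 → s = 20.7492

20.7492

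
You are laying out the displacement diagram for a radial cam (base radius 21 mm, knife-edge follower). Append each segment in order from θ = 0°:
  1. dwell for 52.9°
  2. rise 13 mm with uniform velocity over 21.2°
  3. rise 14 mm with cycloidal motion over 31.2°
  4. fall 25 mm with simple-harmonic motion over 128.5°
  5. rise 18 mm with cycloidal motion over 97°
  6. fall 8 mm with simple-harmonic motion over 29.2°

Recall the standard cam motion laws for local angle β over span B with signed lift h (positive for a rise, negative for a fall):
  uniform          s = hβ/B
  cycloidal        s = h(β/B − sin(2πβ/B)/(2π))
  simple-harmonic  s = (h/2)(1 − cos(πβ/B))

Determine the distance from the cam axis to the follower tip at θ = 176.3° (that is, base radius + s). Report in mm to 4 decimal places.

seg 1 [0°–52.9°] dwell: s stays 0.0000
seg 2 [52.9°–74.1°] uniform, h=13: full span → s += 13 → s = 13.0000
seg 3 [74.1°–105.3°] cycloidal, h=14: full span → s += 14 → s = 27.0000
seg 4 [105.3°–233.8°] simple-harmonic, h=-25: θ=176.3° here. β=71, B=128.5. -25/2·(1 − cos(π·0.5525)) = -14.5535 → s = 12.4465
radial distance = base radius + s = 21 + 12.4465 = 33.4465

33.4465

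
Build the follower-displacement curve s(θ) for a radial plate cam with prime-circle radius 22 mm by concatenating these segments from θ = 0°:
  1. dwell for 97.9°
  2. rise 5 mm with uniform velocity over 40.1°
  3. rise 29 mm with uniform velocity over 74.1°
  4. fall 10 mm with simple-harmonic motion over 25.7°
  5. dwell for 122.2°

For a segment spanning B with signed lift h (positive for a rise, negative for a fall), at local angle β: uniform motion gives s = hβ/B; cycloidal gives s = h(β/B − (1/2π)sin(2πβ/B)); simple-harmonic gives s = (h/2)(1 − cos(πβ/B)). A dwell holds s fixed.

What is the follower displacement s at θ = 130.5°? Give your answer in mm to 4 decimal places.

seg 1 [0°–97.9°] dwell: s stays 0.0000
seg 2 [97.9°–138°] uniform, h=5: θ=130.5° here. β=32.6, B=40.1. 5·32.6/40.1 = 4.0648 → s = 4.0648

4.0648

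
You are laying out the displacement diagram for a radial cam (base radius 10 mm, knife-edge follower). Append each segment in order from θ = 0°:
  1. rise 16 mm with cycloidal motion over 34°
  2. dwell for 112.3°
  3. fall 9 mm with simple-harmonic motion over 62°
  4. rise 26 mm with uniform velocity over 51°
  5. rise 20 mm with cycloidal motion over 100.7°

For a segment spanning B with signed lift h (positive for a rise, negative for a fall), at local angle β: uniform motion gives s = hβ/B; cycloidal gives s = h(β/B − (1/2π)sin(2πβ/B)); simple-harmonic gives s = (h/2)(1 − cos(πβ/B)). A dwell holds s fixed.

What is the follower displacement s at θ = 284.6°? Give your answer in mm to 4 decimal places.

seg 1 [0°–34°] cycloidal, h=16: full span → s += 16 → s = 16.0000
seg 2 [34°–146.3°] dwell: s stays 16.0000
seg 3 [146.3°–208.3°] simple-harmonic, h=-9: full span → s += -9 → s = 7.0000
seg 4 [208.3°–259.3°] uniform, h=26: full span → s += 26 → s = 33.0000
seg 5 [259.3°–360°] cycloidal, h=20: θ=284.6° here. β=25.3, B=100.7. 20·(0.2512 − sin(2π·0.2512)/(2π)) = 1.8418 → s = 34.8418

34.8418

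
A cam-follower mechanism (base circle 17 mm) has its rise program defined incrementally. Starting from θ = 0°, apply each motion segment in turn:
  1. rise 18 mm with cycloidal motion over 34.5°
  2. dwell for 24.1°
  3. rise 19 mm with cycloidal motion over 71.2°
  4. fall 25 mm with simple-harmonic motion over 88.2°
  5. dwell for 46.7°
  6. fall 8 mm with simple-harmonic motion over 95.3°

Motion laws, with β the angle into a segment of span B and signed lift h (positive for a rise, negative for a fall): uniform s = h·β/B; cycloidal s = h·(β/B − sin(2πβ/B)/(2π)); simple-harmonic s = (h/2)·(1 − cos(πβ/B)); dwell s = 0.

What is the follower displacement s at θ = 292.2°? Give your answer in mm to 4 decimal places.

seg 1 [0°–34.5°] cycloidal, h=18: full span → s += 18 → s = 18.0000
seg 2 [34.5°–58.6°] dwell: s stays 18.0000
seg 3 [58.6°–129.8°] cycloidal, h=19: full span → s += 19 → s = 37.0000
seg 4 [129.8°–218°] simple-harmonic, h=-25: full span → s += -25 → s = 12.0000
seg 5 [218°–264.7°] dwell: s stays 12.0000
seg 6 [264.7°–360°] simple-harmonic, h=-8: θ=292.2° here. β=27.5, B=95.3. -8/2·(1 − cos(π·0.2886)) = -1.5341 → s = 10.4659

10.4659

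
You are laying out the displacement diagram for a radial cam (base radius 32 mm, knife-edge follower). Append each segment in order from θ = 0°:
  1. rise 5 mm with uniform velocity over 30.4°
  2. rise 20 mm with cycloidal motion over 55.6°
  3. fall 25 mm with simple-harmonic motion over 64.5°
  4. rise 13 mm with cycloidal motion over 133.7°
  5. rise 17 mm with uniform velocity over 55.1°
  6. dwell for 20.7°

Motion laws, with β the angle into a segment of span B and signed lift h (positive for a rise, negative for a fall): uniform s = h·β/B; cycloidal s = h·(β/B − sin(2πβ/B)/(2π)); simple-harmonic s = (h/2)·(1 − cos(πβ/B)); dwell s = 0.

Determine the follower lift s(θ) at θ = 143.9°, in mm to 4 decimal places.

seg 1 [0°–30.4°] uniform, h=5: full span → s += 5 → s = 5.0000
seg 2 [30.4°–86°] cycloidal, h=20: full span → s += 20 → s = 25.0000
seg 3 [86°–150.5°] simple-harmonic, h=-25: θ=143.9° here. β=57.9, B=64.5. -25/2·(1 − cos(π·0.8977)) = -24.3597 → s = 0.6403

0.6403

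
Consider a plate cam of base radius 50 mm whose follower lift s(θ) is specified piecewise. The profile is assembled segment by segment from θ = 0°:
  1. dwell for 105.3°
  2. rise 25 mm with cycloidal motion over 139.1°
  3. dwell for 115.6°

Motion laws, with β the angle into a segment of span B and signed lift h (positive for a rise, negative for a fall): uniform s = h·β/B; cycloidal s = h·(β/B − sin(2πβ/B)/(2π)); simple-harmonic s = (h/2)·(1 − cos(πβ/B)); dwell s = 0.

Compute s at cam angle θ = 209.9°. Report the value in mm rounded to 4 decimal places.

seg 1 [0°–105.3°] dwell: s stays 0.0000
seg 2 [105.3°–244.4°] cycloidal, h=25: θ=209.9° here. β=104.6, B=139.1. 25·(0.7520 − sin(2π·0.7520)/(2π)) = 22.7780 → s = 22.7780

22.7780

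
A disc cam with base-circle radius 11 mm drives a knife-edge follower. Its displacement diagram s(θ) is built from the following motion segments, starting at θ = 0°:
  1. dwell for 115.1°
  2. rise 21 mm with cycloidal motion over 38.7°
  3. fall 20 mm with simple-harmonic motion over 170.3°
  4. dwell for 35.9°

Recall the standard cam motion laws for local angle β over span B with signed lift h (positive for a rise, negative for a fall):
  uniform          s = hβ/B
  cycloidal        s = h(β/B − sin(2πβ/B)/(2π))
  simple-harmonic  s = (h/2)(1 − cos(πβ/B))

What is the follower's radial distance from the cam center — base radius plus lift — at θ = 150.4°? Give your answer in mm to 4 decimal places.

seg 1 [0°–115.1°] dwell: s stays 0.0000
seg 2 [115.1°–153.8°] cycloidal, h=21: θ=150.4° here. β=35.3, B=38.7. 21·(0.9121 − sin(2π·0.9121)/(2π)) = 20.9077 → s = 20.9077
radial distance = base radius + s = 11 + 20.9077 = 31.9077

31.9077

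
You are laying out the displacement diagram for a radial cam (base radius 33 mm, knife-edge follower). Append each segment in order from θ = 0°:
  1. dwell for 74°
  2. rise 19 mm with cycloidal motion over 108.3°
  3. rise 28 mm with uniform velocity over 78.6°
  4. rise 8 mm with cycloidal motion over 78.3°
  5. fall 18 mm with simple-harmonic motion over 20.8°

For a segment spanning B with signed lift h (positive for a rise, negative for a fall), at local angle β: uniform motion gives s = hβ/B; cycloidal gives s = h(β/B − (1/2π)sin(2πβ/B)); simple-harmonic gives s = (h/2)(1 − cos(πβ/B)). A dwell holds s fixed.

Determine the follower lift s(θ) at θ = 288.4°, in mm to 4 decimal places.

seg 1 [0°–74°] dwell: s stays 0.0000
seg 2 [74°–182.3°] cycloidal, h=19: full span → s += 19 → s = 19.0000
seg 3 [182.3°–260.9°] uniform, h=28: full span → s += 28 → s = 47.0000
seg 4 [260.9°–339.2°] cycloidal, h=8: θ=288.4° here. β=27.5, B=78.3. 8·(0.3512 − sin(2π·0.3512)/(2π)) = 1.7854 → s = 48.7854

48.7854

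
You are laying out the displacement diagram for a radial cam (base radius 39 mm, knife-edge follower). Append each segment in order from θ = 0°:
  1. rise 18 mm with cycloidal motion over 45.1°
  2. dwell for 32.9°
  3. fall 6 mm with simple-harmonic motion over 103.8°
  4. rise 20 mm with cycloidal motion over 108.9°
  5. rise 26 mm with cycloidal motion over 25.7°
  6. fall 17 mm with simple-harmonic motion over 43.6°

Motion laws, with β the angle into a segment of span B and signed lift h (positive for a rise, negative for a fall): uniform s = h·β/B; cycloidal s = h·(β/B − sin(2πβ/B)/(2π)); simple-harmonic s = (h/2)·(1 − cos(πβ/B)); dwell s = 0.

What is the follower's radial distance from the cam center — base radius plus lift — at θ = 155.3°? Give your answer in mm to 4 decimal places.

seg 1 [0°–45.1°] cycloidal, h=18: full span → s += 18 → s = 18.0000
seg 2 [45.1°–78°] dwell: s stays 18.0000
seg 3 [78°–181.8°] simple-harmonic, h=-6: θ=155.3° here. β=77.3, B=103.8. -6/2·(1 − cos(π·0.7447)) = -5.0857 → s = 12.9143
radial distance = base radius + s = 39 + 12.9143 = 51.9143

51.9143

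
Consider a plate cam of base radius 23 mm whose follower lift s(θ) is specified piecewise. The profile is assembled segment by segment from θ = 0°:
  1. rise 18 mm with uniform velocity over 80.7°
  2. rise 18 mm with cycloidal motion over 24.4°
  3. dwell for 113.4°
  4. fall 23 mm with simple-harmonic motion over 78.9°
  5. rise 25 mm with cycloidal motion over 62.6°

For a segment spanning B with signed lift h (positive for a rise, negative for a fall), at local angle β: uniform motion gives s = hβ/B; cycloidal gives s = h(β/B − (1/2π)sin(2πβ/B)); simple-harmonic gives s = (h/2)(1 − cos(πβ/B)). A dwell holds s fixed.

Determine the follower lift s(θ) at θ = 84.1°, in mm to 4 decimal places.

seg 1 [0°–80.7°] uniform, h=18: full span → s += 18 → s = 18.0000
seg 2 [80.7°–105.1°] cycloidal, h=18: θ=84.1° here. β=3.4, B=24.4. 18·(0.1393 − sin(2π·0.1393)/(2π)) = 0.3084 → s = 18.3084

18.3084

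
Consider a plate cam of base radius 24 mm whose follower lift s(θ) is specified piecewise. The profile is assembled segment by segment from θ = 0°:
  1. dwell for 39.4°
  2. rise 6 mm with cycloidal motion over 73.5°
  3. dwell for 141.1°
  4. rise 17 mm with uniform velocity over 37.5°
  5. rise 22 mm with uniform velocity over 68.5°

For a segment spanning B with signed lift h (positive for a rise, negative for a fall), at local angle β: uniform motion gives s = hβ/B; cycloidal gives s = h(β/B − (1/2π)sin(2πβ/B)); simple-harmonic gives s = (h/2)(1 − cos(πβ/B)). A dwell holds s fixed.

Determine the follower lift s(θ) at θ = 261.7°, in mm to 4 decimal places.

seg 1 [0°–39.4°] dwell: s stays 0.0000
seg 2 [39.4°–112.9°] cycloidal, h=6: full span → s += 6 → s = 6.0000
seg 3 [112.9°–254°] dwell: s stays 6.0000
seg 4 [254°–291.5°] uniform, h=17: θ=261.7° here. β=7.7, B=37.5. 17·7.7/37.5 = 3.4907 → s = 9.4907

9.4907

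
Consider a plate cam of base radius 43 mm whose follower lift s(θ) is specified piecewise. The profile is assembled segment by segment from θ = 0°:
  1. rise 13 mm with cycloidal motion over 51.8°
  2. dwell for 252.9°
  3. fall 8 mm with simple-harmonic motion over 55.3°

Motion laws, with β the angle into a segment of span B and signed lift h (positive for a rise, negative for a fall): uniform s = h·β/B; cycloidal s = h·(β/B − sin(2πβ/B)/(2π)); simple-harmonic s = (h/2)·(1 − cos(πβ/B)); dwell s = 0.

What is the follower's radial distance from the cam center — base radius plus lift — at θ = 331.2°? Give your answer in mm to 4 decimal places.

seg 1 [0°–51.8°] cycloidal, h=13: full span → s += 13 → s = 13.0000
seg 2 [51.8°–304.7°] dwell: s stays 13.0000
seg 3 [304.7°–360°] simple-harmonic, h=-8: θ=331.2° here. β=26.5, B=55.3. -8/2·(1 − cos(π·0.4792)) = -3.7389 → s = 9.2611
radial distance = base radius + s = 43 + 9.2611 = 52.2611

52.2611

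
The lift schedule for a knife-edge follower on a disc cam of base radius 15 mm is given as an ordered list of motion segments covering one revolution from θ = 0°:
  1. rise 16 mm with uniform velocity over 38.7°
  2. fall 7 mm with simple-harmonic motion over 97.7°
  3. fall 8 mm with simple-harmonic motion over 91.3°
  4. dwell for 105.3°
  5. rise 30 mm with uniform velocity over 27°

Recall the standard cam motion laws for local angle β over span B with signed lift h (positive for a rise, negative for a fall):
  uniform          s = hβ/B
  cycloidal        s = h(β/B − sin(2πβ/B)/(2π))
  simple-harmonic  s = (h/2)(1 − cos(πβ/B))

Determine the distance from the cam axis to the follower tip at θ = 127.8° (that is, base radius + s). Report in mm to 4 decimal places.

seg 1 [0°–38.7°] uniform, h=16: full span → s += 16 → s = 16.0000
seg 2 [38.7°–136.4°] simple-harmonic, h=-7: θ=127.8° here. β=89.1, B=97.7. -7/2·(1 − cos(π·0.9120)) = -6.8670 → s = 9.1330
radial distance = base radius + s = 15 + 9.1330 = 24.1330

24.1330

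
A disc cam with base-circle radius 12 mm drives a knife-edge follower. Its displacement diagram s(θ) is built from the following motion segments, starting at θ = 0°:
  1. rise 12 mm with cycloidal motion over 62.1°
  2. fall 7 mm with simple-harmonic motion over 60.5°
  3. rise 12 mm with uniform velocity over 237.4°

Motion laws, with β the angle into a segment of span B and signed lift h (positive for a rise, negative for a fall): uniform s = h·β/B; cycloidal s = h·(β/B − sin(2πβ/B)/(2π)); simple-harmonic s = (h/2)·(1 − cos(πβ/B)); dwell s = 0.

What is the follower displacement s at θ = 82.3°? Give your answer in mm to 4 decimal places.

seg 1 [0°–62.1°] cycloidal, h=12: full span → s += 12 → s = 12.0000
seg 2 [62.1°–122.6°] simple-harmonic, h=-7: θ=82.3° here. β=20.2, B=60.5. -7/2·(1 − cos(π·0.3339)) = -1.7552 → s = 10.2448

10.2448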